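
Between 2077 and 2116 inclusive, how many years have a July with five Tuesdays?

July has 31 days; it has five Tuesdays when Tuesday falls among the first (month-length − 28) days — i.e. when July 1 is one of Tuesday/Monday/Sunday.
July 1 by year: 2077:Thu 2078:Fri 2079:Sat 2080:Mon✓ 2081:Tue✓ 2082:Wed 2083:Thu 2084:Sat 2085:Sun✓ 2086:Mon✓ 2087:Tue✓ 2088:Thu 2089:Fri 2090:Sat 2091:Sun✓ …(10 more)… 2102:Sat 2103:Sun✓ 2104:Tue✓ 2105:Wed 2106:Thu 2107:Fri 2108:Sun✓ 2109:Mon✓ 2110:Tue✓ 2111:Wed 2112:Fri 2113:Sat 2114:Sun✓ 2115:Mon✓ 2116:Wed
Years with five Tuesdays: 2080, 2081, 2085, 2086, 2087, 2091, 2092, 2096, 2097, 2098, 2103, 2104, 2108, 2109, 2110, 2114, 2115 → 17.

17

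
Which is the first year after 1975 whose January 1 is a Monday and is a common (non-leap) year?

Jan 1 advances by 2 weekdays after a leap year and by 1 after a common year.
1975: Jan 1 is Wednesday.
1976: Thursday (leap)
1977: Saturday
1978: Sunday
1979: Monday
1979 begins on a Monday and is a common year.

1979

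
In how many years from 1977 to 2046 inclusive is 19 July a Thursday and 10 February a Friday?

Check each year's weekday for 19 July and 10 February:
  1977: Tue/Thu  1978: Wed/Fri  1979: Thu/Sat  1980: Sat/Sun  1981: Sun/Tue  1982: Mon/Wed  1983: Tue/Thu  1984: Thu/Fri ✓  1985: Fri/Sun  1986: Sat/Mon  1987: Sun/Tue  1988: Tue/Wed  1989: Wed/Fri  1990: Thu/Sat  …(42 more)…  2033: Tue/Thu  2034: Wed/Fri  2035: Thu/Sat  2036: Sat/Sun  2037: Sun/Tue  2038: Mon/Wed  2039: Tue/Thu  2040: Thu/Fri ✓  2041: Fri/Sun  2042: Sat/Mon  2043: Sun/Tue  2044: Tue/Wed  2045: Wed/Fri  2046: Thu/Sat
Both conditions hold in: 1984, 2012, 2040 — 3.

3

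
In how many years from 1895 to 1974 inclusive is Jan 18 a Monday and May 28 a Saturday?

3

Check each year's weekday for Jan 18 and May 28:
  1895: Fri/Tue  1896: Sat/Thu  1897: Mon/Fri  1898: Tue/Sat  1899: Wed/Sun  1900: Thu/Mon  1901: Fri/Tue  1902: Sat/Wed  1903: Sun/Thu  1904: Mon/Sat ✓  1905: Wed/Sun  1906: Thu/Mon  1907: Fri/Tue  1908: Sat/Thu  …(52 more)…  1961: Wed/Sun  1962: Thu/Mon  1963: Fri/Tue  1964: Sat/Thu  1965: Mon/Fri  1966: Tue/Sat  1967: Wed/Sun  1968: Thu/Tue  1969: Sat/Wed  1970: Sun/Thu  1971: Mon/Fri  1972: Tue/Sun  1973: Thu/Mon  1974: Fri/Tue
Both conditions hold in: 1904, 1932, 1960 — 3.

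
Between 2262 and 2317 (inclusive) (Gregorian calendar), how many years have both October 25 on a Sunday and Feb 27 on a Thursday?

Check each year's weekday for October 25 and Feb 27:
  2262: Sat/Thu  2263: Sun/Fri  2264: Tue/Sat  2265: Wed/Mon  2266: Thu/Tue  2267: Fri/Wed  2268: Sun/Thu ✓  2269: Mon/Sat  2270: Tue/Sun  2271: Wed/Mon  2272: Fri/Tue  2273: Sat/Thu  2274: Sun/Fri  2275: Mon/Sat  …(28 more)…  2304: Tue/Sat  2305: Wed/Mon  2306: Thu/Tue  2307: Fri/Wed  2308: Sun/Thu ✓  2309: Mon/Sat  2310: Tue/Sun  2311: Wed/Mon  2312: Fri/Tue  2313: Sat/Thu  2314: Sun/Fri  2315: Mon/Sat  2316: Wed/Sun  2317: Thu/Tue
Both conditions hold in: 2268, 2296, 2308 — 3.

3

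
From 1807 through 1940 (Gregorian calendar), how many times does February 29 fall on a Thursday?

5

Leap years in 1807–1940: 33 of them.
Feb 29 weekday advances by 5 (mod 7) from one leap year to the next four years later (or differs when a century non-leap intervenes).
Leap-day weekdays: 1808:Mon 1812:Sat 1816:Thu✓ 1820:Tue 1824:Sun 1828:Fri 1832:Wed 1836:Mon 1840:Sat 1844:Thu✓ 1848:Tue 1852:Sun 1856:Fri …(7 more)… 1888:Wed 1892:Mon 1896:Sat 1904:Mon 1908:Sat 1912:Thu✓ 1916:Tue 1920:Sun 1924:Fri 1928:Wed 1932:Mon 1936:Sat 1940:Thu✓
Thursday: 1816, 1844, 1872, 1912, 1940 → 5.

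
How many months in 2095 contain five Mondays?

4

A month of length L has five Mondays iff its first Monday is on day ≤ L−28 (so day 1–3 in a 31-day month, 1–2 in a 30-day month, day 1 in a leap February).
Checking each month of 2095: Jan starts Sat (31d) ✓; Feb starts Tue (28d); Mar starts Tue (31d); Apr starts Fri (30d); May starts Sun (31d) ✓; Jun starts Wed (30d); Jul starts Fri (31d); Aug starts Mon (31d) ✓; Sep starts Thu (30d); Oct starts Sat (31d) ✓; Nov starts Tue (30d); Dec starts Thu (31d).
Five-Monday months: January, May, August, October → 4.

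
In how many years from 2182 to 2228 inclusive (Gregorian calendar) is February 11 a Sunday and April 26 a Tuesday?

Check each year's weekday for February 11 and April 26:
  2182: Mon/Fri  2183: Tue/Sat  2184: Wed/Mon  2185: Fri/Tue  2186: Sat/Wed  2187: Sun/Thu  2188: Mon/Sat  2189: Wed/Sun  2190: Thu/Mon  2191: Fri/Tue  2192: Sat/Thu  2193: Mon/Fri  2194: Tue/Sat  2195: Wed/Sun  …(19 more)…  2215: Sat/Wed  2216: Sun/Fri  2217: Tue/Sat  2218: Wed/Sun  2219: Thu/Mon  2220: Fri/Wed  2221: Sun/Thu  2222: Mon/Fri  2223: Tue/Sat  2224: Wed/Mon  2225: Fri/Tue  2226: Sat/Wed  2227: Sun/Thu  2228: Mon/Sat
Both conditions hold in: no year — 0.

0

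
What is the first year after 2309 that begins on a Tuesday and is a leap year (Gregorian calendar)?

Jan 1 advances by 2 weekdays after a leap year and by 1 after a common year.
2309: Jan 1 is Friday.
2310: Saturday
2311: Sunday
2312: Monday (leap)
2313: Wednesday
2314: Thursday
2315: Friday
2316: Saturday (leap)
2317: Monday
2318: Tuesday
2319: Wednesday
2320: Thursday (leap)
2321: Saturday
2322: Sunday
2323: Monday
2324: Tuesday (leap)
2324 begins on a Tuesday and is a leap year.

2324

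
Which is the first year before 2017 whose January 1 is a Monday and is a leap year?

Jan 1 advances by 2 weekdays after a leap year and by 1 after a common year.
2017: Jan 1 is Sunday.
2016: Friday (leap)
2015: Thursday
2014: Wednesday
2013: Tuesday
2012: Sunday (leap)
2011: Saturday
2010: Friday
2009: Thursday
2008: Tuesday (leap)
2007: Monday
2006: Sunday
2005: Saturday
2004: Thursday (leap)
2003: Wednesday
2002: Tuesday
2001: Monday
2000: Saturday (leap)
1999: Friday
1998: Thursday
1997: Wednesday
1996: Monday (leap)
1996 begins on a Monday and is a leap year.

1996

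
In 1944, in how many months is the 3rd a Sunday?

2

Check the 3rd of each month of 1944: Jan 3: Mon, Feb 3: Thu, Mar 3: Fri, Apr 3: Mon, May 3: Wed, Jun 3: Sat, Jul 3: Mon, Aug 3: Thu, Sep 3: Sun, Oct 3: Tue, Nov 3: Fri, Dec 3: Sun.
Sunday occurs in September, December — 2 months.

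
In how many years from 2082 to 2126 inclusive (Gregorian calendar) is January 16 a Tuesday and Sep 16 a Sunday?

Check each year's weekday for January 16 and Sep 16:
  2082: Fri/Wed  2083: Sat/Thu  2084: Sun/Sat  2085: Tue/Sun ✓  2086: Wed/Mon  2087: Thu/Tue  2088: Fri/Thu  2089: Sun/Fri  2090: Mon/Sat  2091: Tue/Sun ✓  2092: Wed/Tue  2093: Fri/Wed  2094: Sat/Thu  2095: Sun/Fri  …(17 more)…  2113: Mon/Sat  2114: Tue/Sun ✓  2115: Wed/Mon  2116: Thu/Wed  2117: Sat/Thu  2118: Sun/Fri  2119: Mon/Sat  2120: Tue/Mon  2121: Thu/Tue  2122: Fri/Wed  2123: Sat/Thu  2124: Sun/Sat  2125: Tue/Sun ✓  2126: Wed/Mon
Both conditions hold in: 2085, 2091, 2103, 2114, 2125 — 5.

5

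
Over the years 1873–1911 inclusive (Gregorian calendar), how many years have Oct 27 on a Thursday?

Track Oct 27's weekday year by year (advancing +1, or +2 across a Feb 29):
  1873: Mon  1874: Tue (+1)  1875: Wed (+1)  1876: Fri (+2)  1877: Sat (+1)
  1878: Sun (+1)  1879: Mon (+1)  1880: Wed (+2)  1881: Thu (+1) ✓  1882: Fri (+1)
  1883: Sat (+1)  1884: Mon (+2)  1885: Tue (+1)  1886: Wed (+1)  … (11 more years) …
  1898: Thu (+1) ✓  1899: Fri (+1)  1900: Sat (+1)  1901: Sun (+1)  1902: Mon (+1)
  1903: Tue (+1)  1904: Thu (+2) ✓  1905: Fri (+1)  1906: Sat (+1)  1907: Sun (+1)
  1908: Tue (+2)  1909: Wed (+1)  1910: Thu (+1) ✓  1911: Fri (+1)
Thursday years: 1881, 1887, 1892, 1898, 1904, 1910 — 6 in total.

6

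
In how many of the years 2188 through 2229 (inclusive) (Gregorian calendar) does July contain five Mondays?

July has 31 days; it has five Mondays when Monday falls among the first (month-length − 28) days — i.e. when July 1 is one of Monday/Sunday/Saturday.
July 1 by year: 2188:Tue 2189:Wed 2190:Thu 2191:Fri 2192:Sun✓ 2193:Mon✓ 2194:Tue 2195:Wed 2196:Fri 2197:Sat✓ 2198:Sun✓ 2199:Mon✓ 2200:Tue 2201:Wed 2202:Thu …(12 more)… 2215:Sat✓ 2216:Mon✓ 2217:Tue 2218:Wed 2219:Thu 2220:Sat✓ 2221:Sun✓ 2222:Mon✓ 2223:Tue 2224:Thu 2225:Fri 2226:Sat✓ 2227:Sun✓ 2228:Tue 2229:Wed
Years with five Mondays: 2192, 2193, 2197, 2198, 2199, 2204, 2205, 2209, 2210, 2211, 2215, 2216, 2220, 2221, 2222, 2226, 2227 → 17.

17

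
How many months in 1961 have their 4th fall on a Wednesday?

Check the 4th of each month of 1961: Jan 4: Wed, Feb 4: Sat, Mar 4: Sat, Apr 4: Tue, May 4: Thu, Jun 4: Sun, Jul 4: Tue, Aug 4: Fri, Sep 4: Mon, Oct 4: Wed, Nov 4: Sat, Dec 4: Mon.
Wednesday occurs in January, October — 2 months.

2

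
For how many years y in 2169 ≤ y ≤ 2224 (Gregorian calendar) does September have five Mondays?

September has 30 days; it has five Mondays when Monday falls among the first (month-length − 28) days — i.e. when September 1 is one of Monday/Sunday.
September 1 by year: 2169:Fri 2170:Sat 2171:Sun✓ 2172:Tue 2173:Wed 2174:Thu 2175:Fri 2176:Sun✓ 2177:Mon✓ 2178:Tue 2179:Wed 2180:Fri 2181:Sat 2182:Sun✓ 2183:Mon✓ …(26 more)… 2210:Sat 2211:Sun✓ 2212:Tue 2213:Wed 2214:Thu 2215:Fri 2216:Sun✓ 2217:Mon✓ 2218:Tue 2219:Wed 2220:Fri 2221:Sat 2222:Sun✓ 2223:Mon✓ 2224:Wed
Years with five Mondays: 2171, 2176, 2177, 2182, 2183, 2188, 2193, 2194, 2199, 2200, 2205, 2206, 2211, 2216, 2217, 2222, 2223 → 17.

17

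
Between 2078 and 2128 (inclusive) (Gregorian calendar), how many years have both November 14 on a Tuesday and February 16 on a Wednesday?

Check each year's weekday for November 14 and February 16:
  2078: Mon/Wed  2079: Tue/Thu  2080: Thu/Fri  2081: Fri/Sun  2082: Sat/Mon  2083: Sun/Tue  2084: Tue/Wed ✓  2085: Wed/Fri  2086: Thu/Sat  2087: Fri/Sun  2088: Sun/Mon  2089: Mon/Wed  2090: Tue/Thu  2091: Wed/Fri  …(23 more)…  2115: Thu/Sat  2116: Sat/Sun  2117: Sun/Tue  2118: Mon/Wed  2119: Tue/Thu  2120: Thu/Fri  2121: Fri/Sun  2122: Sat/Mon  2123: Sun/Tue  2124: Tue/Wed ✓  2125: Wed/Fri  2126: Thu/Sat  2127: Fri/Sun  2128: Sun/Mon
Both conditions hold in: 2084, 2124 — 2.

2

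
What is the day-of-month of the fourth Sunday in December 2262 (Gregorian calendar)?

December 1, 2262 is a Monday, so the first Sunday is the 7th.
The fourth Sunday is 7 + 21 = 28.

28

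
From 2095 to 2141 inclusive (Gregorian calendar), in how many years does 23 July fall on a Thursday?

7

Track 23 July's weekday year by year (advancing +1, or +2 across a Feb 29):
  2095: Sat  2096: Mon (+2)  2097: Tue (+1)  2098: Wed (+1)  2099: Thu (+1) ✓
  2100: Fri (+1)  2101: Sat (+1)  2102: Sun (+1)  2103: Mon (+1)  2104: Wed (+2)
  2105: Thu (+1) ✓  2106: Fri (+1)  2107: Sat (+1)  2108: Mon (+2)  … (19 more years) …
  2128: Fri (+2)  2129: Sat (+1)  2130: Sun (+1)  2131: Mon (+1)  2132: Wed (+2)
  2133: Thu (+1) ✓  2134: Fri (+1)  2135: Sat (+1)  2136: Mon (+2)  2137: Tue (+1)
  2138: Wed (+1)  2139: Thu (+1) ✓  2140: Sat (+2)  2141: Sun (+1)
Thursday years: 2099, 2105, 2111, 2116, 2122, 2133, 2139 — 7 in total.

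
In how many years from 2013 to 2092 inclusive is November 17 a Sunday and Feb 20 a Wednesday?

Check each year's weekday for November 17 and Feb 20:
  2013: Sun/Wed ✓  2014: Mon/Thu  2015: Tue/Fri  2016: Thu/Sat  2017: Fri/Mon  2018: Sat/Tue  2019: Sun/Wed ✓  2020: Tue/Thu  2021: Wed/Sat  2022: Thu/Sun  2023: Fri/Mon  2024: Sun/Tue  2025: Mon/Thu  2026: Tue/Fri  …(52 more)…  2079: Fri/Mon  2080: Sun/Tue  2081: Mon/Thu  2082: Tue/Fri  2083: Wed/Sat  2084: Fri/Sun  2085: Sat/Tue  2086: Sun/Wed ✓  2087: Mon/Thu  2088: Wed/Fri  2089: Thu/Sun  2090: Fri/Mon  2091: Sat/Tue  2092: Mon/Wed
Both conditions hold in: 2013, 2019, 2030, 2041, 2047, 2058, 2069, 2075, 2086 — 9.

9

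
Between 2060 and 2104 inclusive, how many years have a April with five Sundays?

April has 30 days; it has five Sundays when Sunday falls among the first (month-length − 28) days — i.e. when April 1 is one of Sunday/Saturday.
April 1 by year: 2060:Thu 2061:Fri 2062:Sat✓ 2063:Sun✓ 2064:Tue 2065:Wed 2066:Thu 2067:Fri 2068:Sun✓ 2069:Mon 2070:Tue 2071:Wed 2072:Fri 2073:Sat✓ 2074:Sun✓ …(15 more)… 2090:Sat✓ 2091:Sun✓ 2092:Tue 2093:Wed 2094:Thu 2095:Fri 2096:Sun✓ 2097:Mon 2098:Tue 2099:Wed 2100:Thu 2101:Fri 2102:Sat✓ 2103:Sun✓ 2104:Tue
Years with five Sundays: 2062, 2063, 2068, 2073, 2074, 2079, 2084, 2085, 2090, 2091, 2096, 2102, 2103 → 13.

13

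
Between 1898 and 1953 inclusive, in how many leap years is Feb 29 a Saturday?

2

Leap years in 1898–1953: 13 of them.
Feb 29 weekday advances by 5 (mod 7) from one leap year to the next four years later (or differs when a century non-leap intervenes).
Leap-day weekdays: 1904:Mon 1908:Sat✓ 1912:Thu 1916:Tue 1920:Sun 1924:Fri 1928:Wed 1932:Mon 1936:Sat✓ 1940:Thu 1944:Tue 1948:Sun 1952:Fri
Saturday: 1908, 1936 → 2.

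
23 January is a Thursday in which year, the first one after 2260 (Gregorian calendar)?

From one year to the next, a fixed date's weekday advances by 1, or by 2 when a Feb 29 lies between the two dates.
2260: January 23 is Monday.
2261: Wednesday (+2)
2262: Thursday (+1)
23 January falls on a Thursday in 2262.

2262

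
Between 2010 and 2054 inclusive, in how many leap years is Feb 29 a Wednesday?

Leap years in 2010–2054: 11 of them.
Feb 29 weekday advances by 5 (mod 7) from one leap year to the next four years later (or differs when a century non-leap intervenes).
Leap-day weekdays: 2012:Wed✓ 2016:Mon 2020:Sat 2024:Thu 2028:Tue 2032:Sun 2036:Fri 2040:Wed✓ 2044:Mon 2048:Sat 2052:Thu
Wednesday: 2012, 2040 → 2.

2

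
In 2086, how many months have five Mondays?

A month of length L has five Mondays iff its first Monday is on day ≤ L−28 (so day 1–3 in a 31-day month, 1–2 in a 30-day month, day 1 in a leap February).
Checking each month of 2086: Jan starts Tue (31d); Feb starts Fri (28d); Mar starts Fri (31d); Apr starts Mon (30d) ✓; May starts Wed (31d); Jun starts Sat (30d); Jul starts Mon (31d) ✓; Aug starts Thu (31d); Sep starts Sun (30d) ✓; Oct starts Tue (31d); Nov starts Fri (30d); Dec starts Sun (31d) ✓.
Five-Monday months: April, July, September, December → 4.

4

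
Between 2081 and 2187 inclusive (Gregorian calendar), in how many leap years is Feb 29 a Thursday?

3

Leap years in 2081–2187: 25 of them.
Feb 29 weekday advances by 5 (mod 7) from one leap year to the next four years later (or differs when a century non-leap intervenes).
Leap-day weekdays: 2084:Tue 2088:Sun 2092:Fri 2096:Wed 2104:Fri 2108:Wed 2112:Mon 2116:Sat 2120:Thu✓ 2124:Tue 2128:Sun 2132:Fri 2136:Wed 2140:Mon 2144:Sat 2148:Thu✓ 2152:Tue 2156:Sun 2160:Fri 2164:Wed 2168:Mon 2172:Sat 2176:Thu✓ 2180:Tue 2184:Sun
Thursday: 2120, 2148, 2176 → 3.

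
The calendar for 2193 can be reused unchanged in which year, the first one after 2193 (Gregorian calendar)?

2199

Two years share a calendar iff Jan 1 falls on the same weekday and both are leap or both are common. 2193: Jan 1 is Tuesday, common year.
2194: Jan 1 Wednesday, common
2195: Jan 1 Thursday, common
2196: Jan 1 Friday, leap
2197: Jan 1 Sunday, common
2198: Jan 1 Monday, common
2199: Jan 1 Tuesday, common
2199 matches on both conditions.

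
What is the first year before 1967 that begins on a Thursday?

Jan 1 advances by 2 weekdays after a leap year and by 1 after a common year.
1967: Jan 1 is Sunday.
1966: Saturday
1965: Friday
1964: Wednesday (leap)
1963: Tuesday
1962: Monday
1961: Sunday
1960: Friday (leap)
1959: Thursday
1959 begins on a Thursday

1959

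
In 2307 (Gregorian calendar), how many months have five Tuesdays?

5

A month of length L has five Tuesdays iff its first Tuesday is on day ≤ L−28 (so day 1–3 in a 31-day month, 1–2 in a 30-day month, day 1 in a leap February).
Checking each month of 2307: Jan starts Tue (31d) ✓; Feb starts Fri (28d); Mar starts Fri (31d); Apr starts Mon (30d) ✓; May starts Wed (31d); Jun starts Sat (30d); Jul starts Mon (31d) ✓; Aug starts Thu (31d); Sep starts Sun (30d); Oct starts Tue (31d) ✓; Nov starts Fri (30d); Dec starts Sun (31d) ✓.
Five-Tuesday months: January, April, July, October, December → 5.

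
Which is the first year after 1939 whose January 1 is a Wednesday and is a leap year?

Jan 1 advances by 2 weekdays after a leap year and by 1 after a common year.
1939: Jan 1 is Sunday.
1940: Monday (leap)
1941: Wednesday
1942: Thursday
1943: Friday
1944: Saturday (leap)
1945: Monday
1946: Tuesday
1947: Wednesday
1948: Thursday (leap)
1949: Saturday
1950: Sunday
1951: Monday
1952: Tuesday (leap)
1953: Thursday
1954: Friday
1955: Saturday
1956: Sunday (leap)
1957: Tuesday
1958: Wednesday
1959: Thursday
1960: Friday (leap)
1961: Sunday
1962: Monday
1963: Tuesday
1964: Wednesday (leap)
1964 begins on a Wednesday and is a leap year.

1964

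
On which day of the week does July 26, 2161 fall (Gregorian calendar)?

Sunday

January 1, 2161 is a Thursday.
July 26 is day 207 of the year, i.e. 206 days after Jan 1.
206 mod 7 = 3, so advance 3 weekdays from Thursday: Sunday.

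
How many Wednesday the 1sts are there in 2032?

Check the 1st of each month of 2032: Jan 1: Thu, Feb 1: Sun, Mar 1: Mon, Apr 1: Thu, May 1: Sat, Jun 1: Tue, Jul 1: Thu, Aug 1: Sun, Sep 1: Wed, Oct 1: Fri, Nov 1: Mon, Dec 1: Wed.
Wednesday occurs in September, December — 2 months.

2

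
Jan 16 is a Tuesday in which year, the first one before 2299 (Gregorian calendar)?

From one year to the next, a fixed date's weekday advances by 1, or by 2 when a Feb 29 lies between the two dates.
2299: January 16 is Monday.
2298: Sunday (−1)
2297: Saturday (−1)
2296: Thursday (−2)
2295: Wednesday (−1)
2294: Tuesday (−1)
Jan 16 falls on a Tuesday in 2294.

2294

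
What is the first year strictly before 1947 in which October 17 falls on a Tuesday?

From one year to the next, a fixed date's weekday advances by 1, or by 2 when a Feb 29 lies between the two dates.
1947: October 17 is Friday.
1946: Thursday (−1)
1945: Wednesday (−1)
1944: Tuesday (−1)
October 17 falls on a Tuesday in 1944.

1944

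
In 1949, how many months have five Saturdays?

5

A month of length L has five Saturdays iff its first Saturday is on day ≤ L−28 (so day 1–3 in a 31-day month, 1–2 in a 30-day month, day 1 in a leap February).
Checking each month of 1949: Jan starts Sat (31d) ✓; Feb starts Tue (28d); Mar starts Tue (31d); Apr starts Fri (30d) ✓; May starts Sun (31d); Jun starts Wed (30d); Jul starts Fri (31d) ✓; Aug starts Mon (31d); Sep starts Thu (30d); Oct starts Sat (31d) ✓; Nov starts Tue (30d); Dec starts Thu (31d) ✓.
Five-Saturday months: January, April, July, October, December → 5.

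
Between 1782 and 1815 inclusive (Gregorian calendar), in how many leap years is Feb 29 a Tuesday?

0

Leap years in 1782–1815: 7 of them.
Feb 29 weekday advances by 5 (mod 7) from one leap year to the next four years later (or differs when a century non-leap intervenes).
Leap-day weekdays: 1784:Sun 1788:Fri 1792:Wed 1796:Mon 1804:Wed 1808:Mon 1812:Sat
Tuesday: none → 0.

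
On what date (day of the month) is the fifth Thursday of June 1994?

June 1, 1994 is a Wednesday, so the first Thursday is the 2nd.
The fifth Thursday is 2 + 28 = 30.

30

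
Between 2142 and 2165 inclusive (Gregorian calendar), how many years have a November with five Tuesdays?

November has 30 days; it has five Tuesdays when Tuesday falls among the first (month-length − 28) days — i.e. when November 1 is one of Tuesday/Monday.
November 1 by year: 2142:Thu 2143:Fri 2144:Sun 2145:Mon✓ 2146:Tue✓ 2147:Wed 2148:Fri 2149:Sat 2150:Sun 2151:Mon✓ 2152:Wed 2153:Thu 2154:Fri 2155:Sat 2156:Mon✓ 2157:Tue✓ 2158:Wed 2159:Thu 2160:Sat 2161:Sun 2162:Mon✓ 2163:Tue✓ 2164:Thu 2165:Fri
Years with five Tuesdays: 2145, 2146, 2151, 2156, 2157, 2162, 2163 → 7.

7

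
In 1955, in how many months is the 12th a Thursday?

1

Check the 12th of each month of 1955: Jan 12: Wed, Feb 12: Sat, Mar 12: Sat, Apr 12: Tue, May 12: Thu, Jun 12: Sun, Jul 12: Tue, Aug 12: Fri, Sep 12: Mon, Oct 12: Wed, Nov 12: Sat, Dec 12: Mon.
Thursday occurs in May — 1 month.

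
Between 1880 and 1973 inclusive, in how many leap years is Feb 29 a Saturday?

Leap years in 1880–1973: 23 of them.
Feb 29 weekday advances by 5 (mod 7) from one leap year to the next four years later (or differs when a century non-leap intervenes).
Leap-day weekdays: 1880:Sun 1884:Fri 1888:Wed 1892:Mon 1896:Sat✓ 1904:Mon 1908:Sat✓ 1912:Thu 1916:Tue 1920:Sun 1924:Fri 1928:Wed 1932:Mon 1936:Sat✓ 1940:Thu 1944:Tue 1948:Sun 1952:Fri 1956:Wed 1960:Mon 1964:Sat✓ 1968:Thu 1972:Tue
Saturday: 1896, 1908, 1936, 1964 → 4.

4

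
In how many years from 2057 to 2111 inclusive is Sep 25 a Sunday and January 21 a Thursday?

1

Check each year's weekday for Sep 25 and January 21:
  2057: Tue/Sun  2058: Wed/Mon  2059: Thu/Tue  2060: Sat/Wed  2061: Sun/Fri  2062: Mon/Sat  2063: Tue/Sun  2064: Thu/Mon  2065: Fri/Wed  2066: Sat/Thu  2067: Sun/Fri  2068: Tue/Sat  2069: Wed/Mon  2070: Thu/Tue  …(27 more)…  2098: Thu/Tue  2099: Fri/Wed  2100: Sat/Thu  2101: Sun/Fri  2102: Mon/Sat  2103: Tue/Sun  2104: Thu/Mon  2105: Fri/Wed  2106: Sat/Thu  2107: Sun/Fri  2108: Tue/Sat  2109: Wed/Mon  2110: Thu/Tue  2111: Fri/Wed
Both conditions hold in: 2072 — 1.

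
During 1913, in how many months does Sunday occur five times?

A month of length L has five Sundays iff its first Sunday is on day ≤ L−28 (so day 1–3 in a 31-day month, 1–2 in a 30-day month, day 1 in a leap February).
Checking each month of 1913: Jan starts Wed (31d); Feb starts Sat (28d); Mar starts Sat (31d) ✓; Apr starts Tue (30d); May starts Thu (31d); Jun starts Sun (30d) ✓; Jul starts Tue (31d); Aug starts Fri (31d) ✓; Sep starts Mon (30d); Oct starts Wed (31d); Nov starts Sat (30d) ✓; Dec starts Mon (31d).
Five-Sunday months: March, June, August, November → 4.

4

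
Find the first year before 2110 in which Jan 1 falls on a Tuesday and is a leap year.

2104

Jan 1 advances by 2 weekdays after a leap year and by 1 after a common year.
2110: Jan 1 is Wednesday.
2109: Tuesday
2108: Sunday (leap)
2107: Saturday
2106: Friday
2105: Thursday
2104: Tuesday (leap)
2104 begins on a Tuesday and is a leap year.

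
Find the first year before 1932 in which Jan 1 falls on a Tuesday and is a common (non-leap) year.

Jan 1 advances by 2 weekdays after a leap year and by 1 after a common year.
1932: Jan 1 is Friday (leap).
1931: Thursday
1930: Wednesday
1929: Tuesday
1929 begins on a Tuesday and is a common year.

1929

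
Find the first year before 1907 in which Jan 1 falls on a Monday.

1906

Jan 1 advances by 2 weekdays after a leap year and by 1 after a common year.
1907: Jan 1 is Tuesday.
1906: Monday
1906 begins on a Monday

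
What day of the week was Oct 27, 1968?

Sunday

January 1, 1968 is a Monday.
October 27 is day 301 of the year, i.e. 300 days after Jan 1.
300 mod 7 = 6, so advance 6 weekdays from Monday: Sunday.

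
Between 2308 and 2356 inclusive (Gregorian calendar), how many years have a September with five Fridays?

September has 30 days; it has five Fridays when Friday falls among the first (month-length − 28) days — i.e. when September 1 is one of Friday/Thursday.
September 1 by year: 2308:Tue 2309:Wed 2310:Thu✓ 2311:Fri✓ 2312:Sun 2313:Mon 2314:Tue 2315:Wed 2316:Fri✓ 2317:Sat 2318:Sun 2319:Mon 2320:Wed 2321:Thu✓ 2322:Fri✓ …(19 more)… 2342:Tue 2343:Wed 2344:Fri✓ 2345:Sat 2346:Sun 2347:Mon 2348:Wed 2349:Thu✓ 2350:Fri✓ 2351:Sat 2352:Mon 2353:Tue 2354:Wed 2355:Thu✓ 2356:Sat
Years with five Fridays: 2310, 2311, 2316, 2321, 2322, 2327, 2332, 2333, 2338, 2339, 2344, 2349, 2350, 2355 → 14.

14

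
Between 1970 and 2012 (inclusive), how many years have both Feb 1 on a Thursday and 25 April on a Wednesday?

5

Check each year's weekday for Feb 1 and 25 April:
  1970: Sun/Sat  1971: Mon/Sun  1972: Tue/Tue  1973: Thu/Wed ✓  1974: Fri/Thu  1975: Sat/Fri  1976: Sun/Sun  1977: Tue/Mon  1978: Wed/Tue  1979: Thu/Wed ✓  1980: Fri/Fri  1981: Sun/Sat  1982: Mon/Sun  1983: Tue/Mon  …(15 more)…  1999: Mon/Sun  2000: Tue/Tue  2001: Thu/Wed ✓  2002: Fri/Thu  2003: Sat/Fri  2004: Sun/Sun  2005: Tue/Mon  2006: Wed/Tue  2007: Thu/Wed ✓  2008: Fri/Fri  2009: Sun/Sat  2010: Mon/Sun  2011: Tue/Mon  2012: Wed/Wed
Both conditions hold in: 1973, 1979, 1990, 2001, 2007 — 5.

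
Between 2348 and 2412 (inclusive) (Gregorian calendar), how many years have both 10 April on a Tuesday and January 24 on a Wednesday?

7

Check each year's weekday for 10 April and January 24:
  2348: Sat/Sat  2349: Sun/Mon  2350: Mon/Tue  2351: Tue/Wed ✓  2352: Thu/Thu  2353: Fri/Sat  2354: Sat/Sun  2355: Sun/Mon  2356: Tue/Tue  2357: Wed/Thu  2358: Thu/Fri  2359: Fri/Sat  2360: Sun/Sun  2361: Mon/Tue  …(37 more)…  2399: Sat/Sun  2400: Mon/Mon  2401: Tue/Wed ✓  2402: Wed/Thu  2403: Thu/Fri  2404: Sat/Sat  2405: Sun/Mon  2406: Mon/Tue  2407: Tue/Wed ✓  2408: Thu/Thu  2409: Fri/Sat  2410: Sat/Sun  2411: Sun/Mon  2412: Tue/Tue
Both conditions hold in: 2351, 2362, 2373, 2379, 2390, 2401, 2407 — 7.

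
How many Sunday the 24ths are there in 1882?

2

Check the 24th of each month of 1882: Jan 24: Tue, Feb 24: Fri, Mar 24: Fri, Apr 24: Mon, May 24: Wed, Jun 24: Sat, Jul 24: Mon, Aug 24: Thu, Sep 24: Sun, Oct 24: Tue, Nov 24: Fri, Dec 24: Sun.
Sunday occurs in September, December — 2 months.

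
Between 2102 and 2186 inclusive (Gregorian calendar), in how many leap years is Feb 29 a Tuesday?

3

Leap years in 2102–2186: 21 of them.
Feb 29 weekday advances by 5 (mod 7) from one leap year to the next four years later (or differs when a century non-leap intervenes).
Leap-day weekdays: 2104:Fri 2108:Wed 2112:Mon 2116:Sat 2120:Thu 2124:Tue✓ 2128:Sun 2132:Fri 2136:Wed 2140:Mon 2144:Sat 2148:Thu 2152:Tue✓ 2156:Sun 2160:Fri 2164:Wed 2168:Mon 2172:Sat 2176:Thu 2180:Tue✓ 2184:Sun
Tuesday: 2124, 2152, 2180 → 3.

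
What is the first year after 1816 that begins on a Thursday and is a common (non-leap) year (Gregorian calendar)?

1818

Jan 1 advances by 2 weekdays after a leap year and by 1 after a common year.
1816: Jan 1 is Monday (leap).
1817: Wednesday
1818: Thursday
1818 begins on a Thursday and is a common year.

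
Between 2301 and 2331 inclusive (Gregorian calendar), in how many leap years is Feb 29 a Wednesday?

Leap years in 2301–2331: 7 of them.
Feb 29 weekday advances by 5 (mod 7) from one leap year to the next four years later (or differs when a century non-leap intervenes).
Leap-day weekdays: 2304:Mon 2308:Sat 2312:Thu 2316:Tue 2320:Sun 2324:Fri 2328:Wed✓
Wednesday: 2328 → 1.

1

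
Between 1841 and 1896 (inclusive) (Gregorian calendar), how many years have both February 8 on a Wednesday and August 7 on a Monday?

Check each year's weekday for February 8 and August 7:
  1841: Mon/Sat  1842: Tue/Sun  1843: Wed/Mon ✓  1844: Thu/Wed  1845: Sat/Thu  1846: Sun/Fri  1847: Mon/Sat  1848: Tue/Mon  1849: Thu/Tue  1850: Fri/Wed  1851: Sat/Thu  1852: Sun/Sat  1853: Tue/Sun  1854: Wed/Mon ✓  …(28 more)…  1883: Thu/Tue  1884: Fri/Thu  1885: Sun/Fri  1886: Mon/Sat  1887: Tue/Sun  1888: Wed/Tue  1889: Fri/Wed  1890: Sat/Thu  1891: Sun/Fri  1892: Mon/Sun  1893: Wed/Mon ✓  1894: Thu/Tue  1895: Fri/Wed  1896: Sat/Fri
Both conditions hold in: 1843, 1854, 1865, 1871, 1882, 1893 — 6.

6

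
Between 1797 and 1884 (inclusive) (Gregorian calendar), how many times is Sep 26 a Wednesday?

Track Sep 26's weekday year by year (advancing +1, or +2 across a Feb 29):
  1797: Tue  1798: Wed (+1) ✓  1799: Thu (+1)  1800: Fri (+1)  1801: Sat (+1)
  1802: Sun (+1)  1803: Mon (+1)  1804: Wed (+2) ✓  1805: Thu (+1)  1806: Fri (+1)
  1807: Sat (+1)  1808: Mon (+2)  1809: Tue (+1)  1810: Wed (+1) ✓  … (60 more years) …
  1871: Tue (+1)  1872: Thu (+2)  1873: Fri (+1)  1874: Sat (+1)  1875: Sun (+1)
  1876: Tue (+2)  1877: Wed (+1) ✓  1878: Thu (+1)  1879: Fri (+1)  1880: Sun (+2)
  1881: Mon (+1)  1882: Tue (+1)  1883: Wed (+1) ✓  1884: Fri (+2)
Wednesday years: 1798, 1804, 1810, 1821, 1827, 1832, 1838, 1849, 1855, 1860, 1866, 1877, 1883 — 13 in total.

13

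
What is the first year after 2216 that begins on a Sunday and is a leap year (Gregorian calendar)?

2232

Jan 1 advances by 2 weekdays after a leap year and by 1 after a common year.
2216: Jan 1 is Monday (leap).
2217: Wednesday
2218: Thursday
2219: Friday
2220: Saturday (leap)
2221: Monday
2222: Tuesday
2223: Wednesday
2224: Thursday (leap)
2225: Saturday
2226: Sunday
2227: Monday
2228: Tuesday (leap)
2229: Thursday
2230: Friday
2231: Saturday
2232: Sunday (leap)
2232 begins on a Sunday and is a leap year.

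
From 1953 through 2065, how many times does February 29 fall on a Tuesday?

Leap years in 1953–2065: 28 of them.
Feb 29 weekday advances by 5 (mod 7) from one leap year to the next four years later (or differs when a century non-leap intervenes).
Leap-day weekdays: 1956:Wed 1960:Mon 1964:Sat 1968:Thu 1972:Tue✓ 1976:Sun 1980:Fri 1984:Wed 1988:Mon 1992:Sat 1996:Thu 2000:Tue✓ 2004:Sun 2008:Fri 2012:Wed 2016:Mon 2020:Sat 2024:Thu 2028:Tue✓ 2032:Sun 2036:Fri 2040:Wed 2044:Mon 2048:Sat 2052:Thu 2056:Tue✓ 2060:Sun 2064:Fri
Tuesday: 1972, 2000, 2028, 2056 → 4.

4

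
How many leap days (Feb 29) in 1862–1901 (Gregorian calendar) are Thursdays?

Leap years in 1862–1901: 9 of them.
Feb 29 weekday advances by 5 (mod 7) from one leap year to the next four years later (or differs when a century non-leap intervenes).
Leap-day weekdays: 1864:Mon 1868:Sat 1872:Thu✓ 1876:Tue 1880:Sun 1884:Fri 1888:Wed 1892:Mon 1896:Sat
Thursday: 1872 → 1.

1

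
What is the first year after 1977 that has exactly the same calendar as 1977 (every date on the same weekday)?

Two years share a calendar iff Jan 1 falls on the same weekday and both are leap or both are common. 1977: Jan 1 is Saturday, common year.
1978: Jan 1 Sunday, common
1979: Jan 1 Monday, common
1980: Jan 1 Tuesday, leap
1981: Jan 1 Thursday, common
1982: Jan 1 Friday, common
1983: Jan 1 Saturday, common
1983 matches on both conditions.

1983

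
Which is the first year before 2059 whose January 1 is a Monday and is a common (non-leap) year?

2057

Jan 1 advances by 2 weekdays after a leap year and by 1 after a common year.
2059: Jan 1 is Wednesday.
2058: Tuesday
2057: Monday
2057 begins on a Monday and is a common year.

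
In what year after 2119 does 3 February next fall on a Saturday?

From one year to the next, a fixed date's weekday advances by 1, or by 2 when a Feb 29 lies between the two dates.
2119: February 3 is Friday.
2120: Saturday (+1)
3 February falls on a Saturday in 2120.

2120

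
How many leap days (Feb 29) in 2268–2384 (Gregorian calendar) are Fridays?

Leap years in 2268–2384: 29 of them.
Feb 29 weekday advances by 5 (mod 7) from one leap year to the next four years later (or differs when a century non-leap intervenes).
Leap-day weekdays: 2268:Sat 2272:Thu 2276:Tue 2280:Sun 2284:Fri✓ 2288:Wed 2292:Mon 2296:Sat 2304:Mon 2308:Sat 2312:Thu 2316:Tue 2320:Sun …(3 more)… 2336:Sat 2340:Thu 2344:Tue 2348:Sun 2352:Fri✓ 2356:Wed 2360:Mon 2364:Sat 2368:Thu 2372:Tue 2376:Sun 2380:Fri✓ 2384:Wed
Friday: 2284, 2324, 2352, 2380 → 4.

4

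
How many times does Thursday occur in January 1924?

5

January 1924 has 31 days and begins on Tuesday.
The first Thursday is January 3.
Thursdays fall on 3, 10, 17, 24, 31 — that's 5.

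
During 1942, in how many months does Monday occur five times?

4

A month of length L has five Mondays iff its first Monday is on day ≤ L−28 (so day 1–3 in a 31-day month, 1–2 in a 30-day month, day 1 in a leap February).
Checking each month of 1942: Jan starts Thu (31d); Feb starts Sun (28d); Mar starts Sun (31d) ✓; Apr starts Wed (30d); May starts Fri (31d); Jun starts Mon (30d) ✓; Jul starts Wed (31d); Aug starts Sat (31d) ✓; Sep starts Tue (30d); Oct starts Thu (31d); Nov starts Sun (30d) ✓; Dec starts Tue (31d).
Five-Monday months: March, June, August, November → 4.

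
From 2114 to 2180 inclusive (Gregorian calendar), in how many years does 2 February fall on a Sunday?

10

Track 2 February's weekday year by year (advancing +1, or +2 across a Feb 29):
  2114: Fri  2115: Sat (+1)  2116: Sun (+1) ✓  2117: Tue (+2)  2118: Wed (+1)
  2119: Thu (+1)  2120: Fri (+1)  2121: Sun (+2) ✓  2122: Mon (+1)  2123: Tue (+1)
  2124: Wed (+1)  2125: Fri (+2)  2126: Sat (+1)  2127: Sun (+1) ✓  … (39 more years) …
  2167: Mon (+1)  2168: Tue (+1)  2169: Thu (+2)  2170: Fri (+1)  2171: Sat (+1)
  2172: Sun (+1) ✓  2173: Tue (+2)  2174: Wed (+1)  2175: Thu (+1)  2176: Fri (+1)
  2177: Sun (+2) ✓  2178: Mon (+1)  2179: Tue (+1)  2180: Wed (+1)
Sunday years: 2116, 2121, 2127, 2138, 2144, 2149, 2155, 2166, 2172, 2177 — 10 in total.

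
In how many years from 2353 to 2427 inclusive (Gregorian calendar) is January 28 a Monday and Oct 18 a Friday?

Check each year's weekday for January 28 and Oct 18:
  2353: Wed/Sun  2354: Thu/Mon  2355: Fri/Tue  2356: Sat/Thu  2357: Mon/Fri ✓  2358: Tue/Sat  2359: Wed/Sun  2360: Thu/Tue  2361: Sat/Wed  2362: Sun/Thu  2363: Mon/Fri ✓  2364: Tue/Sun  2365: Thu/Mon  2366: Fri/Tue  …(47 more)…  2414: Tue/Sat  2415: Wed/Sun  2416: Thu/Tue  2417: Sat/Wed  2418: Sun/Thu  2419: Mon/Fri ✓  2420: Tue/Sun  2421: Thu/Mon  2422: Fri/Tue  2423: Sat/Wed  2424: Sun/Fri  2425: Tue/Sat  2426: Wed/Sun  2427: Thu/Mon
Both conditions hold in: 2357, 2363, 2374, 2385, 2391, 2402, 2413, 2419 — 8.

8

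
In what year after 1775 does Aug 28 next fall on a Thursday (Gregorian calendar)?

From one year to the next, a fixed date's weekday advances by 1, or by 2 when a Feb 29 lies between the two dates.
1775: August 28 is Monday.
1776: Wednesday (+2)
1777: Thursday (+1)
Aug 28 falls on a Thursday in 1777.

1777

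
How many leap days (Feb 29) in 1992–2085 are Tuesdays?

Leap years in 1992–2085: 24 of them.
Feb 29 weekday advances by 5 (mod 7) from one leap year to the next four years later (or differs when a century non-leap intervenes).
Leap-day weekdays: 1992:Sat 1996:Thu 2000:Tue✓ 2004:Sun 2008:Fri 2012:Wed 2016:Mon 2020:Sat 2024:Thu 2028:Tue✓ 2032:Sun 2036:Fri 2040:Wed 2044:Mon 2048:Sat 2052:Thu 2056:Tue✓ 2060:Sun 2064:Fri 2068:Wed 2072:Mon 2076:Sat 2080:Thu 2084:Tue✓
Tuesday: 2000, 2028, 2056, 2084 → 4.

4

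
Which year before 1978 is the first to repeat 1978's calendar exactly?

Two years share a calendar iff Jan 1 falls on the same weekday and both are leap or both are common. 1978: Jan 1 is Sunday, common year.
1977: Jan 1 Saturday, common
1976: Jan 1 Thursday, leap
1975: Jan 1 Wednesday, common
1974: Jan 1 Tuesday, common
1973: Jan 1 Monday, common
1972: Jan 1 Saturday, leap
1971: Jan 1 Friday, common
1970: Jan 1 Thursday, common
1969: Jan 1 Wednesday, common
1968: Jan 1 Monday, leap
1967: Jan 1 Sunday, common
1967 matches on both conditions.

1967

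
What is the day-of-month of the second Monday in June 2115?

June 1, 2115 is a Saturday, so the first Monday is the 3rd.
The second Monday is 3 + 7 = 10.

10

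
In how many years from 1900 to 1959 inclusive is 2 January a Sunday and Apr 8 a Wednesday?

Check each year's weekday for 2 January and Apr 8:
  1900: Tue/Sun  1901: Wed/Mon  1902: Thu/Tue  1903: Fri/Wed  1904: Sat/Fri  1905: Mon/Sat  1906: Tue/Sun  1907: Wed/Mon  1908: Thu/Wed  1909: Sat/Thu  1910: Sun/Fri  1911: Mon/Sat  1912: Tue/Mon  1913: Thu/Tue  …(32 more)…  1946: Wed/Mon  1947: Thu/Tue  1948: Fri/Thu  1949: Sun/Fri  1950: Mon/Sat  1951: Tue/Sun  1952: Wed/Tue  1953: Fri/Wed  1954: Sat/Thu  1955: Sun/Fri  1956: Mon/Sun  1957: Wed/Mon  1958: Thu/Tue  1959: Fri/Wed
Both conditions hold in: no year — 0.

0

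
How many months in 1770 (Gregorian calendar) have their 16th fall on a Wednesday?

Check the 16th of each month of 1770: Jan 16: Tue, Feb 16: Fri, Mar 16: Fri, Apr 16: Mon, May 16: Wed, Jun 16: Sat, Jul 16: Mon, Aug 16: Thu, Sep 16: Sun, Oct 16: Tue, Nov 16: Fri, Dec 16: Sun.
Wednesday occurs in May — 1 month.

1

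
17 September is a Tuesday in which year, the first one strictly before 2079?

2075

From one year to the next, a fixed date's weekday advances by 1, or by 2 when a Feb 29 lies between the two dates.
2079: September 17 is Sunday.
2078: Saturday (−1)
2077: Friday (−1)
2076: Thursday (−1)
2075: Tuesday (−2)
17 September falls on a Tuesday in 2075.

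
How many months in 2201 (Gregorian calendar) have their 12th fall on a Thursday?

3

Check the 12th of each month of 2201: Jan 12: Mon, Feb 12: Thu, Mar 12: Thu, Apr 12: Sun, May 12: Tue, Jun 12: Fri, Jul 12: Sun, Aug 12: Wed, Sep 12: Sat, Oct 12: Mon, Nov 12: Thu, Dec 12: Sat.
Thursday occurs in February, March, November — 3 months.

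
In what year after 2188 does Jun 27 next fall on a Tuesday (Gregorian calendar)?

From one year to the next, a fixed date's weekday advances by 1, or by 2 when a Feb 29 lies between the two dates.
2188: June 27 is Friday.
2189: Saturday (+1)
2190: Sunday (+1)
2191: Monday (+1)
2192: Wednesday (+2)
2193: Thursday (+1)
2194: Friday (+1)
2195: Saturday (+1)
2196: Monday (+2)
2197: Tuesday (+1)
Jun 27 falls on a Tuesday in 2197.

2197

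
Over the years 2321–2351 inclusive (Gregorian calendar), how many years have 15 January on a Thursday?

4

Track 15 January's weekday year by year (advancing +1, or +2 across a Feb 29):
  2321: Sat  2322: Sun (+1)  2323: Mon (+1)  2324: Tue (+1)  2325: Thu (+2) ✓
  2326: Fri (+1)  2327: Sat (+1)  2328: Sun (+1)  2329: Tue (+2)  2330: Wed (+1)
  2331: Thu (+1) ✓  2332: Fri (+1)  2333: Sun (+2)  2334: Mon (+1)  … (3 more years) …
  2338: Sat (+1)  2339: Sun (+1)  2340: Mon (+1)  2341: Wed (+2)  2342: Thu (+1) ✓
  2343: Fri (+1)  2344: Sat (+1)  2345: Mon (+2)  2346: Tue (+1)  2347: Wed (+1)
  2348: Thu (+1) ✓  2349: Sat (+2)  2350: Sun (+1)  2351: Mon (+1)
Thursday years: 2325, 2331, 2342, 2348 — 4 in total.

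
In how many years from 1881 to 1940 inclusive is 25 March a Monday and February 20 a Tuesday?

Check each year's weekday for 25 March and February 20:
  1881: Fri/Sun  1882: Sat/Mon  1883: Sun/Tue  1884: Tue/Wed  1885: Wed/Fri  1886: Thu/Sat  1887: Fri/Sun  1888: Sun/Mon  1889: Mon/Wed  1890: Tue/Thu  1891: Wed/Fri  1892: Fri/Sat  1893: Sat/Mon  1894: Sun/Tue  …(32 more)…  1927: Fri/Sun  1928: Sun/Mon  1929: Mon/Wed  1930: Tue/Thu  1931: Wed/Fri  1932: Fri/Sat  1933: Sat/Mon  1934: Sun/Tue  1935: Mon/Wed  1936: Wed/Thu  1937: Thu/Sat  1938: Fri/Sun  1939: Sat/Mon  1940: Mon/Tue ✓
Both conditions hold in: 1912, 1940 — 2.

2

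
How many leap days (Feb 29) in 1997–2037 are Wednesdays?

Leap years in 1997–2037: 10 of them.
Feb 29 weekday advances by 5 (mod 7) from one leap year to the next four years later (or differs when a century non-leap intervenes).
Leap-day weekdays: 2000:Tue 2004:Sun 2008:Fri 2012:Wed✓ 2016:Mon 2020:Sat 2024:Thu 2028:Tue 2032:Sun 2036:Fri
Wednesday: 2012 → 1.

1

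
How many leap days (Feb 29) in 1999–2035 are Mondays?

1

Leap years in 1999–2035: 9 of them.
Feb 29 weekday advances by 5 (mod 7) from one leap year to the next four years later (or differs when a century non-leap intervenes).
Leap-day weekdays: 2000:Tue 2004:Sun 2008:Fri 2012:Wed 2016:Mon✓ 2020:Sat 2024:Thu 2028:Tue 2032:Sun
Monday: 2016 → 1.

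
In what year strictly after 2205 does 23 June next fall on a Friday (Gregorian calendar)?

From one year to the next, a fixed date's weekday advances by 1, or by 2 when a Feb 29 lies between the two dates.
2205: June 23 is Sunday.
2206: Monday (+1)
2207: Tuesday (+1)
2208: Thursday (+2)
2209: Friday (+1)
23 June falls on a Friday in 2209.

2209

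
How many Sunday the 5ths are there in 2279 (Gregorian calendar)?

2

Check the 5th of each month of 2279: Jan 5: Sun, Feb 5: Wed, Mar 5: Wed, Apr 5: Sat, May 5: Mon, Jun 5: Thu, Jul 5: Sat, Aug 5: Tue, Sep 5: Fri, Oct 5: Sun, Nov 5: Wed, Dec 5: Fri.
Sunday occurs in January, October — 2 months.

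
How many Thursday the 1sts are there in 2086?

Check the 1st of each month of 2086: Jan 1: Tue, Feb 1: Fri, Mar 1: Fri, Apr 1: Mon, May 1: Wed, Jun 1: Sat, Jul 1: Mon, Aug 1: Thu, Sep 1: Sun, Oct 1: Tue, Nov 1: Fri, Dec 1: Sun.
Thursday occurs in August — 1 month.

1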